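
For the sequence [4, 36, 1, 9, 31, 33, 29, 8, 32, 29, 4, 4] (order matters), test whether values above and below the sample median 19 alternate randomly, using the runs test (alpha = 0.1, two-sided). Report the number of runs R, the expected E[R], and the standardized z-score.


Step 1: Compute median = 19; label A = above, B = below.
Labels in order: BABBAAABAABB  (n_A = 6, n_B = 6)
Step 2: Count runs R = 7.
Step 3: Under H0 (random ordering), E[R] = 2*n_A*n_B/(n_A+n_B) + 1 = 2*6*6/12 + 1 = 7.0000.
        Var[R] = 2*n_A*n_B*(2*n_A*n_B - n_A - n_B) / ((n_A+n_B)^2 * (n_A+n_B-1)) = 4320/1584 = 2.7273.
        SD[R] = 1.6514.
Step 4: R = E[R], so z = 0 with no continuity correction.
Step 5: Two-sided p-value via normal approximation = 2*(1 - Phi(|z|)) = 1.000000.
Step 6: alpha = 0.1. fail to reject H0.

R = 7, z = 0.0000, p = 1.000000, fail to reject H0.


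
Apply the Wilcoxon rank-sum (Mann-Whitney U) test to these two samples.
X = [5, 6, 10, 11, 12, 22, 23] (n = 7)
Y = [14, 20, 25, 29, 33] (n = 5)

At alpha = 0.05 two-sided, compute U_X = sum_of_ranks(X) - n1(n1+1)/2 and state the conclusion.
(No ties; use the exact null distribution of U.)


Step 1: Combine and sort all 12 observations; assign midranks.
sorted (value, group): (5,X), (6,X), (10,X), (11,X), (12,X), (14,Y), (20,Y), (22,X), (23,X), (25,Y), (29,Y), (33,Y)
ranks: 5->1, 6->2, 10->3, 11->4, 12->5, 14->6, 20->7, 22->8, 23->9, 25->10, 29->11, 33->12
Step 2: Rank sum for X: R1 = 1 + 2 + 3 + 4 + 5 + 8 + 9 = 32.
Step 3: U_X = R1 - n1(n1+1)/2 = 32 - 7*8/2 = 32 - 28 = 4.
       U_Y = n1*n2 - U_X = 35 - 4 = 31.
Step 4: No ties, so the exact null distribution of U (based on enumerating the C(12,7) = 792 equally likely rank assignments) gives the two-sided p-value.
Step 5: p-value = 0.030303; compare to alpha = 0.05. reject H0.

U_X = 4, p = 0.030303, reject H0 at alpha = 0.05.


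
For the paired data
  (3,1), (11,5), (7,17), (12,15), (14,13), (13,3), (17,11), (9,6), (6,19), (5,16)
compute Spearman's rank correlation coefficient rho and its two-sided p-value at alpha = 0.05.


Step 1: Rank x and y separately (midranks; no ties here).
rank(x): 3->1, 11->6, 7->4, 12->7, 14->9, 13->8, 17->10, 9->5, 6->3, 5->2
rank(y): 1->1, 5->3, 17->9, 15->7, 13->6, 3->2, 11->5, 6->4, 19->10, 16->8
Step 2: d_i = R_x(i) - R_y(i); compute d_i^2.
  (1-1)^2=0, (6-3)^2=9, (4-9)^2=25, (7-7)^2=0, (9-6)^2=9, (8-2)^2=36, (10-5)^2=25, (5-4)^2=1, (3-10)^2=49, (2-8)^2=36
sum(d^2) = 190.
Step 3: rho = 1 - 6*190 / (10*(10^2 - 1)) = 1 - 1140/990 = -0.151515.
Step 4: Under H0, t = rho * sqrt((n-2)/(1-rho^2)) = -0.4336 ~ t(8).
Step 5: Two-sided p-value from the t-distribution with 8 df = 0.676065.
Step 6: alpha = 0.05. fail to reject H0.

rho = -0.1515, p = 0.676065, fail to reject H0 at alpha = 0.05.


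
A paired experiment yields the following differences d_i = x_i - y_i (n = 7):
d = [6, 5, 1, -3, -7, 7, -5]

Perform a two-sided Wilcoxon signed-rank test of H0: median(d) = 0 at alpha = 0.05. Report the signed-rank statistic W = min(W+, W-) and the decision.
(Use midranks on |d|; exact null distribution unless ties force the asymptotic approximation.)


Step 1: Drop any zero differences (none here) and take |d_i|.
|d| = [6, 5, 1, 3, 7, 7, 5]
Step 2: Midrank |d_i| (ties get averaged ranks).
ranks: |6|->5, |5|->3.5, |1|->1, |3|->2, |7|->6.5, |7|->6.5, |5|->3.5
Step 3: Attach original signs; sum ranks with positive sign and with negative sign.
W+ = 5 + 3.5 + 1 + 6.5 = 16
W- = 2 + 6.5 + 3.5 = 12
(Check: W+ + W- = 28 should equal n(n+1)/2 = 28.)
Step 4: Test statistic W = min(W+, W-) = 12.
Step 5: Ties in |d|, so use the tie-corrected normal approximation.
        E[W] = n(n+1)/4 = 7*8/4 = 14.
        Tie groups: |d|=5 (t=2), |d|=7 (t=2); sum(t^3 - t) = 12.
        Var[W] = n(n+1)(2n+1)/24 - sum(t^3-t)/48 = 840/24 - 12/48 = 34.75.
        z = (W - E[W]) / sqrt(Var[W]) = (12 - 14) / 5.8949 = -0.3393.
        Two-sided p = 2*Phi(z) = 0.734402.
Step 6: alpha = 0.05. fail to reject H0.

W+ = 16, W- = 12, W = min = 12, p = 0.734402, fail to reject H0.


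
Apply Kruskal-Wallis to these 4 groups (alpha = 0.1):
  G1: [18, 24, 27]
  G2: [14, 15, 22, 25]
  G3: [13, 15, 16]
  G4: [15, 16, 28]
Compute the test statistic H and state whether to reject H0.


Step 1: Combine all N = 13 observations and assign midranks.
sorted (value, group, rank): (13,G3,1), (14,G2,2), (15,G2,4), (15,G3,4), (15,G4,4), (16,G3,6.5), (16,G4,6.5), (18,G1,8), (22,G2,9), (24,G1,10), (25,G2,11), (27,G1,12), (28,G4,13)
Step 2: Sum ranks within each group.
R_1 = 30 (n_1 = 3)
R_2 = 26 (n_2 = 4)
R_3 = 11.5 (n_3 = 3)
R_4 = 23.5 (n_4 = 3)
Step 3: H = 12/(N(N+1)) * sum(R_i^2/n_i) - 3(N+1)
     = 12/(13*14) * (30^2/3 + 26^2/4 + 11.5^2/3 + 23.5^2/3) - 3*14
     = 0.065934 * 697.167 - 42
     = 3.967033.
Step 4: Ties present; correction factor C = 1 - 30/(13^3 - 13) = 0.986264. Corrected H = 3.967033 / 0.986264 = 4.022284.
Step 5: Under H0, H ~ chi^2(3); p-value = 0.259068.
Step 6: alpha = 0.1. fail to reject H0.

H = 4.0223, df = 3, p = 0.259068, fail to reject H0.


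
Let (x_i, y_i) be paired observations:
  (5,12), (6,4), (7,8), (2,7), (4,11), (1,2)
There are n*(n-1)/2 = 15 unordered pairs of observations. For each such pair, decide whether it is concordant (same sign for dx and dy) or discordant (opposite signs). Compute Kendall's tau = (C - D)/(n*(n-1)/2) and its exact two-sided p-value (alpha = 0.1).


Step 1: Enumerate the 15 unordered pairs (i,j) with i<j and classify each by sign(x_j-x_i) * sign(y_j-y_i).
  (1,2):dx=+1,dy=-8->D; (1,3):dx=+2,dy=-4->D; (1,4):dx=-3,dy=-5->C; (1,5):dx=-1,dy=-1->C
  (1,6):dx=-4,dy=-10->C; (2,3):dx=+1,dy=+4->C; (2,4):dx=-4,dy=+3->D; (2,5):dx=-2,dy=+7->D
  (2,6):dx=-5,dy=-2->C; (3,4):dx=-5,dy=-1->C; (3,5):dx=-3,dy=+3->D; (3,6):dx=-6,dy=-6->C
  (4,5):dx=+2,dy=+4->C; (4,6):dx=-1,dy=-5->C; (5,6):dx=-3,dy=-9->C
Step 2: C = 10, D = 5, total pairs = 15.
Step 3: tau = (C - D)/(n(n-1)/2) = (10 - 5)/15 = 0.333333.
Step 4: Exact two-sided p-value (enumerate n! = 720 permutations of y under H0): p = 0.469444.
Step 5: alpha = 0.1. fail to reject H0.

tau_b = 0.3333 (C=10, D=5), p = 0.469444, fail to reject H0.


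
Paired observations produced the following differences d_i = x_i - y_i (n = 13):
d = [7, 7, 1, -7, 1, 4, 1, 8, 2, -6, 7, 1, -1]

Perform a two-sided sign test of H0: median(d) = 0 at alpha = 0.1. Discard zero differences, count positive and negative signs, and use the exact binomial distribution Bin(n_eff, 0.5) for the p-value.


Step 1: Discard zero differences. Original n = 13; n_eff = number of nonzero differences = 13.
Nonzero differences (with sign): +7, +7, +1, -7, +1, +4, +1, +8, +2, -6, +7, +1, -1
Step 2: Count signs: positive = 10, negative = 3.
Step 3: Under H0: P(positive) = 0.5, so the number of positives S ~ Bin(13, 0.5).
Step 4: Two-sided exact p-value = sum of Bin(13,0.5) probabilities at or below the observed probability = 0.092285.
Step 5: alpha = 0.1. reject H0.

n_eff = 13, pos = 10, neg = 3, p = 0.092285, reject H0.


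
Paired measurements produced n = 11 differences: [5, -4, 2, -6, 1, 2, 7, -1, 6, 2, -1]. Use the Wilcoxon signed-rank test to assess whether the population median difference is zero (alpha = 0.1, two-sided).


Step 1: Drop any zero differences (none here) and take |d_i|.
|d| = [5, 4, 2, 6, 1, 2, 7, 1, 6, 2, 1]
Step 2: Midrank |d_i| (ties get averaged ranks).
ranks: |5|->8, |4|->7, |2|->5, |6|->9.5, |1|->2, |2|->5, |7|->11, |1|->2, |6|->9.5, |2|->5, |1|->2
Step 3: Attach original signs; sum ranks with positive sign and with negative sign.
W+ = 8 + 5 + 2 + 5 + 11 + 9.5 + 5 = 45.5
W- = 7 + 9.5 + 2 + 2 = 20.5
(Check: W+ + W- = 66 should equal n(n+1)/2 = 66.)
Step 4: Test statistic W = min(W+, W-) = 20.5.
Step 5: Ties in |d|, so use the tie-corrected normal approximation.
        E[W] = n(n+1)/4 = 11*12/4 = 33.
        Tie groups: |d|=1 (t=3), |d|=2 (t=3), |d|=6 (t=2); sum(t^3 - t) = 54.
        Var[W] = n(n+1)(2n+1)/24 - sum(t^3-t)/48 = 3036/24 - 54/48 = 125.375.
        z = (W - E[W]) / sqrt(Var[W]) = (20.5 - 33) / 11.1971 = -1.1164.
        Two-sided p = 2*Phi(z) = 0.264268.
Step 6: alpha = 0.1. fail to reject H0.

W+ = 45.5, W- = 20.5, W = min = 20.5, p = 0.264268, fail to reject H0.


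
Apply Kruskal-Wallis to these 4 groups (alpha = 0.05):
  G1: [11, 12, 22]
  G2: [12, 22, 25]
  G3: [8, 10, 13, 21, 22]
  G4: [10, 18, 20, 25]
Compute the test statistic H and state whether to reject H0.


Step 1: Combine all N = 15 observations and assign midranks.
sorted (value, group, rank): (8,G3,1), (10,G3,2.5), (10,G4,2.5), (11,G1,4), (12,G1,5.5), (12,G2,5.5), (13,G3,7), (18,G4,8), (20,G4,9), (21,G3,10), (22,G1,12), (22,G2,12), (22,G3,12), (25,G2,14.5), (25,G4,14.5)
Step 2: Sum ranks within each group.
R_1 = 21.5 (n_1 = 3)
R_2 = 32 (n_2 = 3)
R_3 = 32.5 (n_3 = 5)
R_4 = 34 (n_4 = 4)
Step 3: H = 12/(N(N+1)) * sum(R_i^2/n_i) - 3(N+1)
     = 12/(15*16) * (21.5^2/3 + 32^2/3 + 32.5^2/5 + 34^2/4) - 3*16
     = 0.050000 * 995.667 - 48
     = 1.783333.
Step 4: Ties present; correction factor C = 1 - 42/(15^3 - 15) = 0.987500. Corrected H = 1.783333 / 0.987500 = 1.805907.
Step 5: Under H0, H ~ chi^2(3); p-value = 0.613650.
Step 6: alpha = 0.05. fail to reject H0.

H = 1.8059, df = 3, p = 0.613650, fail to reject H0.


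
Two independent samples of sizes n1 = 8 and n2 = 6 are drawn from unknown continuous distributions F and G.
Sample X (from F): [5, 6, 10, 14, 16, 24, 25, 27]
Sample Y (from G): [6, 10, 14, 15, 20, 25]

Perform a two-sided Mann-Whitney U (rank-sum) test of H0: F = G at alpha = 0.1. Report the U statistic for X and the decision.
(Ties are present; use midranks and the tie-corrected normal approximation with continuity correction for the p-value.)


Step 1: Combine and sort all 14 observations; assign midranks.
sorted (value, group): (5,X), (6,X), (6,Y), (10,X), (10,Y), (14,X), (14,Y), (15,Y), (16,X), (20,Y), (24,X), (25,X), (25,Y), (27,X)
ranks: 5->1, 6->2.5, 6->2.5, 10->4.5, 10->4.5, 14->6.5, 14->6.5, 15->8, 16->9, 20->10, 24->11, 25->12.5, 25->12.5, 27->14
Step 2: Rank sum for X: R1 = 1 + 2.5 + 4.5 + 6.5 + 9 + 11 + 12.5 + 14 = 61.
Step 3: U_X = R1 - n1(n1+1)/2 = 61 - 8*9/2 = 61 - 36 = 25.
       U_Y = n1*n2 - U_X = 48 - 25 = 23.
Step 4: Ties are present, so use the tie-corrected normal approximation (with continuity correction) for the p-value.
Step 5: p-value = 0.948305; compare to alpha = 0.1. fail to reject H0.

U_X = 25, p = 0.948305, fail to reject H0 at alpha = 0.1.


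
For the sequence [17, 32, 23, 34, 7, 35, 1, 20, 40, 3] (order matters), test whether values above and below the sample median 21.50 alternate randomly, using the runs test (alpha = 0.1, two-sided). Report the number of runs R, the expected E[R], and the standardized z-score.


Step 1: Compute median = 21.50; label A = above, B = below.
Labels in order: BAAABABBAB  (n_A = 5, n_B = 5)
Step 2: Count runs R = 7.
Step 3: Under H0 (random ordering), E[R] = 2*n_A*n_B/(n_A+n_B) + 1 = 2*5*5/10 + 1 = 6.0000.
        Var[R] = 2*n_A*n_B*(2*n_A*n_B - n_A - n_B) / ((n_A+n_B)^2 * (n_A+n_B-1)) = 2000/900 = 2.2222.
        SD[R] = 1.4907.
Step 4: Continuity-corrected z = (R - 0.5 - E[R]) / SD[R] = (7 - 0.5 - 6.0000) / 1.4907 = 0.3354.
Step 5: Two-sided p-value via normal approximation = 2*(1 - Phi(|z|)) = 0.737316.
Step 6: alpha = 0.1. fail to reject H0.

R = 7, z = 0.3354, p = 0.737316, fail to reject H0.


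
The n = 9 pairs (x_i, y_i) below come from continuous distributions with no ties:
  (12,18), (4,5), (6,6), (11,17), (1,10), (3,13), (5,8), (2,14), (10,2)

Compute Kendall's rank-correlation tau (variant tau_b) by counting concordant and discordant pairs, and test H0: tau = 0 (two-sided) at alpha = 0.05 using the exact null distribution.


Step 1: Enumerate the 36 unordered pairs (i,j) with i<j and classify each by sign(x_j-x_i) * sign(y_j-y_i).
  (1,2):dx=-8,dy=-13->C; (1,3):dx=-6,dy=-12->C; (1,4):dx=-1,dy=-1->C; (1,5):dx=-11,dy=-8->C
  (1,6):dx=-9,dy=-5->C; (1,7):dx=-7,dy=-10->C; (1,8):dx=-10,dy=-4->C; (1,9):dx=-2,dy=-16->C
  (2,3):dx=+2,dy=+1->C; (2,4):dx=+7,dy=+12->C; (2,5):dx=-3,dy=+5->D; (2,6):dx=-1,dy=+8->D
  (2,7):dx=+1,dy=+3->C; (2,8):dx=-2,dy=+9->D; (2,9):dx=+6,dy=-3->D; (3,4):dx=+5,dy=+11->C
  (3,5):dx=-5,dy=+4->D; (3,6):dx=-3,dy=+7->D; (3,7):dx=-1,dy=+2->D; (3,8):dx=-4,dy=+8->D
  (3,9):dx=+4,dy=-4->D; (4,5):dx=-10,dy=-7->C; (4,6):dx=-8,dy=-4->C; (4,7):dx=-6,dy=-9->C
  (4,8):dx=-9,dy=-3->C; (4,9):dx=-1,dy=-15->C; (5,6):dx=+2,dy=+3->C; (5,7):dx=+4,dy=-2->D
  (5,8):dx=+1,dy=+4->C; (5,9):dx=+9,dy=-8->D; (6,7):dx=+2,dy=-5->D; (6,8):dx=-1,dy=+1->D
  (6,9):dx=+7,dy=-11->D; (7,8):dx=-3,dy=+6->D; (7,9):dx=+5,dy=-6->D; (8,9):dx=+8,dy=-12->D
Step 2: C = 19, D = 17, total pairs = 36.
Step 3: tau = (C - D)/(n(n-1)/2) = (19 - 17)/36 = 0.055556.
Step 4: Exact two-sided p-value (enumerate n! = 362880 permutations of y under H0): p = 0.919455.
Step 5: alpha = 0.05. fail to reject H0.

tau_b = 0.0556 (C=19, D=17), p = 0.919455, fail to reject H0.


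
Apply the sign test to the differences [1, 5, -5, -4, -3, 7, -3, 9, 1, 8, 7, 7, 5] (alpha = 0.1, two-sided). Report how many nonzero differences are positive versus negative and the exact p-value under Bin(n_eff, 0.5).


Step 1: Discard zero differences. Original n = 13; n_eff = number of nonzero differences = 13.
Nonzero differences (with sign): +1, +5, -5, -4, -3, +7, -3, +9, +1, +8, +7, +7, +5
Step 2: Count signs: positive = 9, negative = 4.
Step 3: Under H0: P(positive) = 0.5, so the number of positives S ~ Bin(13, 0.5).
Step 4: Two-sided exact p-value = sum of Bin(13,0.5) probabilities at or below the observed probability = 0.266846.
Step 5: alpha = 0.1. fail to reject H0.

n_eff = 13, pos = 9, neg = 4, p = 0.266846, fail to reject H0.


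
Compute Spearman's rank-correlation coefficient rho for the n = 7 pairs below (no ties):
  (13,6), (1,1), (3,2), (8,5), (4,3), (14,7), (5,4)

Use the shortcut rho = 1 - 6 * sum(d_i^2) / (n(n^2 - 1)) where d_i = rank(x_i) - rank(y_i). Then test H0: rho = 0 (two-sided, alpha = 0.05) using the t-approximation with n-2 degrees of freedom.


Step 1: Rank x and y separately (midranks; no ties here).
rank(x): 13->6, 1->1, 3->2, 8->5, 4->3, 14->7, 5->4
rank(y): 6->6, 1->1, 2->2, 5->5, 3->3, 7->7, 4->4
Step 2: d_i = R_x(i) - R_y(i); compute d_i^2.
  (6-6)^2=0, (1-1)^2=0, (2-2)^2=0, (5-5)^2=0, (3-3)^2=0, (7-7)^2=0, (4-4)^2=0
sum(d^2) = 0.
Step 3: rho = 1 - 6*0 / (7*(7^2 - 1)) = 1 - 0/336 = 1.000000.
Step 5: Two-sided p-value from the t-distribution with 5 df = 0.000000.
Step 6: alpha = 0.05. reject H0.

rho = 1.0000, p = 0.000000, reject H0 at alpha = 0.05.


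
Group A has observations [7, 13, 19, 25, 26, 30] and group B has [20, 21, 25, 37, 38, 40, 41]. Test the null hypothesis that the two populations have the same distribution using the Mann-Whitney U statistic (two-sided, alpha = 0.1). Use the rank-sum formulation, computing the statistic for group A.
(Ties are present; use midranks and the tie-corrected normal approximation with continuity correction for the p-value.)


Step 1: Combine and sort all 13 observations; assign midranks.
sorted (value, group): (7,X), (13,X), (19,X), (20,Y), (21,Y), (25,X), (25,Y), (26,X), (30,X), (37,Y), (38,Y), (40,Y), (41,Y)
ranks: 7->1, 13->2, 19->3, 20->4, 21->5, 25->6.5, 25->6.5, 26->8, 30->9, 37->10, 38->11, 40->12, 41->13
Step 2: Rank sum for X: R1 = 1 + 2 + 3 + 6.5 + 8 + 9 = 29.5.
Step 3: U_X = R1 - n1(n1+1)/2 = 29.5 - 6*7/2 = 29.5 - 21 = 8.5.
       U_Y = n1*n2 - U_X = 42 - 8.5 = 33.5.
Step 4: Ties are present, so use the tie-corrected normal approximation (with continuity correction) for the p-value.
Step 5: p-value = 0.086044; compare to alpha = 0.1. reject H0.

U_X = 8.5, p = 0.086044, reject H0 at alpha = 0.1.


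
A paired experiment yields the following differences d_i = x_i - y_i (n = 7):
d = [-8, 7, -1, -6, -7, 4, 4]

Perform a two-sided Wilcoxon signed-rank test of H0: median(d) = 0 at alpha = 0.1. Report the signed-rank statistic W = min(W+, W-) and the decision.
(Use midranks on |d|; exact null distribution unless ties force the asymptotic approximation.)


Step 1: Drop any zero differences (none here) and take |d_i|.
|d| = [8, 7, 1, 6, 7, 4, 4]
Step 2: Midrank |d_i| (ties get averaged ranks).
ranks: |8|->7, |7|->5.5, |1|->1, |6|->4, |7|->5.5, |4|->2.5, |4|->2.5
Step 3: Attach original signs; sum ranks with positive sign and with negative sign.
W+ = 5.5 + 2.5 + 2.5 = 10.5
W- = 7 + 1 + 4 + 5.5 = 17.5
(Check: W+ + W- = 28 should equal n(n+1)/2 = 28.)
Step 4: Test statistic W = min(W+, W-) = 10.5.
Step 5: Ties in |d|, so use the tie-corrected normal approximation.
        E[W] = n(n+1)/4 = 7*8/4 = 14.
        Tie groups: |d|=4 (t=2), |d|=7 (t=2); sum(t^3 - t) = 12.
        Var[W] = n(n+1)(2n+1)/24 - sum(t^3-t)/48 = 840/24 - 12/48 = 34.75.
        z = (W - E[W]) / sqrt(Var[W]) = (10.5 - 14) / 5.8949 = -0.5937.
        Two-sided p = 2*Phi(z) = 0.552691.
Step 6: alpha = 0.1. fail to reject H0.

W+ = 10.5, W- = 17.5, W = min = 10.5, p = 0.552691, fail to reject H0.


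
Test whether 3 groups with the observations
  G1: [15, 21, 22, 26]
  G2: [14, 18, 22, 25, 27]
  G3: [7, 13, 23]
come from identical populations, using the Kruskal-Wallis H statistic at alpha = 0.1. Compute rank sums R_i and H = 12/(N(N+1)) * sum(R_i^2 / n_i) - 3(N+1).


Step 1: Combine all N = 12 observations and assign midranks.
sorted (value, group, rank): (7,G3,1), (13,G3,2), (14,G2,3), (15,G1,4), (18,G2,5), (21,G1,6), (22,G1,7.5), (22,G2,7.5), (23,G3,9), (25,G2,10), (26,G1,11), (27,G2,12)
Step 2: Sum ranks within each group.
R_1 = 28.5 (n_1 = 4)
R_2 = 37.5 (n_2 = 5)
R_3 = 12 (n_3 = 3)
Step 3: H = 12/(N(N+1)) * sum(R_i^2/n_i) - 3(N+1)
     = 12/(12*13) * (28.5^2/4 + 37.5^2/5 + 12^2/3) - 3*13
     = 0.076923 * 532.312 - 39
     = 1.947115.
Step 4: Ties present; correction factor C = 1 - 6/(12^3 - 12) = 0.996503. Corrected H = 1.947115 / 0.996503 = 1.953947.
Step 5: Under H0, H ~ chi^2(2); p-value = 0.376449.
Step 6: alpha = 0.1. fail to reject H0.

H = 1.9539, df = 2, p = 0.376449, fail to reject H0.


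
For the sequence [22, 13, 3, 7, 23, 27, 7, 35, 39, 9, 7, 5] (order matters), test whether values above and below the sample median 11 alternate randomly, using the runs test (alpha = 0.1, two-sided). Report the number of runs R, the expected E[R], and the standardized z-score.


Step 1: Compute median = 11; label A = above, B = below.
Labels in order: AABBAABAABBB  (n_A = 6, n_B = 6)
Step 2: Count runs R = 6.
Step 3: Under H0 (random ordering), E[R] = 2*n_A*n_B/(n_A+n_B) + 1 = 2*6*6/12 + 1 = 7.0000.
        Var[R] = 2*n_A*n_B*(2*n_A*n_B - n_A - n_B) / ((n_A+n_B)^2 * (n_A+n_B-1)) = 4320/1584 = 2.7273.
        SD[R] = 1.6514.
Step 4: Continuity-corrected z = (R + 0.5 - E[R]) / SD[R] = (6 + 0.5 - 7.0000) / 1.6514 = -0.3028.
Step 5: Two-sided p-value via normal approximation = 2*(1 - Phi(|z|)) = 0.762069.
Step 6: alpha = 0.1. fail to reject H0.

R = 6, z = -0.3028, p = 0.762069, fail to reject H0.


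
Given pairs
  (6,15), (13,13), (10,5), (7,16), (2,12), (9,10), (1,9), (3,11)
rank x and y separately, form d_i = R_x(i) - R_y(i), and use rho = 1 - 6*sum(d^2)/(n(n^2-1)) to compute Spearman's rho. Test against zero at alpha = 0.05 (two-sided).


Step 1: Rank x and y separately (midranks; no ties here).
rank(x): 6->4, 13->8, 10->7, 7->5, 2->2, 9->6, 1->1, 3->3
rank(y): 15->7, 13->6, 5->1, 16->8, 12->5, 10->3, 9->2, 11->4
Step 2: d_i = R_x(i) - R_y(i); compute d_i^2.
  (4-7)^2=9, (8-6)^2=4, (7-1)^2=36, (5-8)^2=9, (2-5)^2=9, (6-3)^2=9, (1-2)^2=1, (3-4)^2=1
sum(d^2) = 78.
Step 3: rho = 1 - 6*78 / (8*(8^2 - 1)) = 1 - 468/504 = 0.071429.
Step 4: Under H0, t = rho * sqrt((n-2)/(1-rho^2)) = 0.1754 ~ t(6).
Step 5: Two-sided p-value from the t-distribution with 6 df = 0.866526.
Step 6: alpha = 0.05. fail to reject H0.

rho = 0.0714, p = 0.866526, fail to reject H0 at alpha = 0.05.


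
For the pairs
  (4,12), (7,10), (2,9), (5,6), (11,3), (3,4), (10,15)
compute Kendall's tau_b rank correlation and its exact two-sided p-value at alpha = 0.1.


Step 1: Enumerate the 21 unordered pairs (i,j) with i<j and classify each by sign(x_j-x_i) * sign(y_j-y_i).
  (1,2):dx=+3,dy=-2->D; (1,3):dx=-2,dy=-3->C; (1,4):dx=+1,dy=-6->D; (1,5):dx=+7,dy=-9->D
  (1,6):dx=-1,dy=-8->C; (1,7):dx=+6,dy=+3->C; (2,3):dx=-5,dy=-1->C; (2,4):dx=-2,dy=-4->C
  (2,5):dx=+4,dy=-7->D; (2,6):dx=-4,dy=-6->C; (2,7):dx=+3,dy=+5->C; (3,4):dx=+3,dy=-3->D
  (3,5):dx=+9,dy=-6->D; (3,6):dx=+1,dy=-5->D; (3,7):dx=+8,dy=+6->C; (4,5):dx=+6,dy=-3->D
  (4,6):dx=-2,dy=-2->C; (4,7):dx=+5,dy=+9->C; (5,6):dx=-8,dy=+1->D; (5,7):dx=-1,dy=+12->D
  (6,7):dx=+7,dy=+11->C
Step 2: C = 11, D = 10, total pairs = 21.
Step 3: tau = (C - D)/(n(n-1)/2) = (11 - 10)/21 = 0.047619.
Step 4: Exact two-sided p-value (enumerate n! = 5040 permutations of y under H0): p = 1.000000.
Step 5: alpha = 0.1. fail to reject H0.

tau_b = 0.0476 (C=11, D=10), p = 1.000000, fail to reject H0.


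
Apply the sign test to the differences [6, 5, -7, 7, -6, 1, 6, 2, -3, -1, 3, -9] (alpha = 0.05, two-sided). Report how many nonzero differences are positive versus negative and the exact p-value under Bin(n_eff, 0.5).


Step 1: Discard zero differences. Original n = 12; n_eff = number of nonzero differences = 12.
Nonzero differences (with sign): +6, +5, -7, +7, -6, +1, +6, +2, -3, -1, +3, -9
Step 2: Count signs: positive = 7, negative = 5.
Step 3: Under H0: P(positive) = 0.5, so the number of positives S ~ Bin(12, 0.5).
Step 4: Two-sided exact p-value = sum of Bin(12,0.5) probabilities at or below the observed probability = 0.774414.
Step 5: alpha = 0.05. fail to reject H0.

n_eff = 12, pos = 7, neg = 5, p = 0.774414, fail to reject H0.


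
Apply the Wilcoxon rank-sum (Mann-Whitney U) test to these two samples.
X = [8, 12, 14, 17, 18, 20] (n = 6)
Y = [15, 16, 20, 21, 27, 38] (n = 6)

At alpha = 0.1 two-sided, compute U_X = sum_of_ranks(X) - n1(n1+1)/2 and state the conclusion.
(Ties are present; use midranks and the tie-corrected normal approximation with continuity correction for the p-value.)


Step 1: Combine and sort all 12 observations; assign midranks.
sorted (value, group): (8,X), (12,X), (14,X), (15,Y), (16,Y), (17,X), (18,X), (20,X), (20,Y), (21,Y), (27,Y), (38,Y)
ranks: 8->1, 12->2, 14->3, 15->4, 16->5, 17->6, 18->7, 20->8.5, 20->8.5, 21->10, 27->11, 38->12
Step 2: Rank sum for X: R1 = 1 + 2 + 3 + 6 + 7 + 8.5 = 27.5.
Step 3: U_X = R1 - n1(n1+1)/2 = 27.5 - 6*7/2 = 27.5 - 21 = 6.5.
       U_Y = n1*n2 - U_X = 36 - 6.5 = 29.5.
Step 4: Ties are present, so use the tie-corrected normal approximation (with continuity correction) for the p-value.
Step 5: p-value = 0.077648; compare to alpha = 0.1. reject H0.

U_X = 6.5, p = 0.077648, reject H0 at alpha = 0.1.


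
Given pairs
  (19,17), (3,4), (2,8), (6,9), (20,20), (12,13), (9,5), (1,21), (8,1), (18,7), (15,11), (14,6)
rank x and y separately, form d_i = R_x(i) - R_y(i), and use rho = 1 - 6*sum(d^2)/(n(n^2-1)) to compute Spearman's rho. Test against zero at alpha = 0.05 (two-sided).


Step 1: Rank x and y separately (midranks; no ties here).
rank(x): 19->11, 3->3, 2->2, 6->4, 20->12, 12->7, 9->6, 1->1, 8->5, 18->10, 15->9, 14->8
rank(y): 17->10, 4->2, 8->6, 9->7, 20->11, 13->9, 5->3, 21->12, 1->1, 7->5, 11->8, 6->4
Step 2: d_i = R_x(i) - R_y(i); compute d_i^2.
  (11-10)^2=1, (3-2)^2=1, (2-6)^2=16, (4-7)^2=9, (12-11)^2=1, (7-9)^2=4, (6-3)^2=9, (1-12)^2=121, (5-1)^2=16, (10-5)^2=25, (9-8)^2=1, (8-4)^2=16
sum(d^2) = 220.
Step 3: rho = 1 - 6*220 / (12*(12^2 - 1)) = 1 - 1320/1716 = 0.230769.
Step 4: Under H0, t = rho * sqrt((n-2)/(1-rho^2)) = 0.7500 ~ t(10).
Step 5: Two-sided p-value from the t-distribution with 10 df = 0.470532.
Step 6: alpha = 0.05. fail to reject H0.

rho = 0.2308, p = 0.470532, fail to reject H0 at alpha = 0.05.


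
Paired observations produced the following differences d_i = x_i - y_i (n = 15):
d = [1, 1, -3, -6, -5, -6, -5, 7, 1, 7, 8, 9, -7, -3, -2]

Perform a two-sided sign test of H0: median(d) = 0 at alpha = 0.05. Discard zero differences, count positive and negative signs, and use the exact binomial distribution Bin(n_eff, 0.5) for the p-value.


Step 1: Discard zero differences. Original n = 15; n_eff = number of nonzero differences = 15.
Nonzero differences (with sign): +1, +1, -3, -6, -5, -6, -5, +7, +1, +7, +8, +9, -7, -3, -2
Step 2: Count signs: positive = 7, negative = 8.
Step 3: Under H0: P(positive) = 0.5, so the number of positives S ~ Bin(15, 0.5).
Step 4: Two-sided exact p-value = sum of Bin(15,0.5) probabilities at or below the observed probability = 1.000000.
Step 5: alpha = 0.05. fail to reject H0.

n_eff = 15, pos = 7, neg = 8, p = 1.000000, fail to reject H0.


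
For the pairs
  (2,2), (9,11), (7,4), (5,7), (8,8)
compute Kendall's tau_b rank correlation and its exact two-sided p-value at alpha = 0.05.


Step 1: Enumerate the 10 unordered pairs (i,j) with i<j and classify each by sign(x_j-x_i) * sign(y_j-y_i).
  (1,2):dx=+7,dy=+9->C; (1,3):dx=+5,dy=+2->C; (1,4):dx=+3,dy=+5->C; (1,5):dx=+6,dy=+6->C
  (2,3):dx=-2,dy=-7->C; (2,4):dx=-4,dy=-4->C; (2,5):dx=-1,dy=-3->C; (3,4):dx=-2,dy=+3->D
  (3,5):dx=+1,dy=+4->C; (4,5):dx=+3,dy=+1->C
Step 2: C = 9, D = 1, total pairs = 10.
Step 3: tau = (C - D)/(n(n-1)/2) = (9 - 1)/10 = 0.800000.
Step 4: Exact two-sided p-value (enumerate n! = 120 permutations of y under H0): p = 0.083333.
Step 5: alpha = 0.05. fail to reject H0.

tau_b = 0.8000 (C=9, D=1), p = 0.083333, fail to reject H0.


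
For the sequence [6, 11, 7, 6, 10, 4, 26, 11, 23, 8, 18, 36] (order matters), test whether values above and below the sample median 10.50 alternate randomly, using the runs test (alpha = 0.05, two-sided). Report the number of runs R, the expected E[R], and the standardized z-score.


Step 1: Compute median = 10.50; label A = above, B = below.
Labels in order: BABBBBAAABAA  (n_A = 6, n_B = 6)
Step 2: Count runs R = 6.
Step 3: Under H0 (random ordering), E[R] = 2*n_A*n_B/(n_A+n_B) + 1 = 2*6*6/12 + 1 = 7.0000.
        Var[R] = 2*n_A*n_B*(2*n_A*n_B - n_A - n_B) / ((n_A+n_B)^2 * (n_A+n_B-1)) = 4320/1584 = 2.7273.
        SD[R] = 1.6514.
Step 4: Continuity-corrected z = (R + 0.5 - E[R]) / SD[R] = (6 + 0.5 - 7.0000) / 1.6514 = -0.3028.
Step 5: Two-sided p-value via normal approximation = 2*(1 - Phi(|z|)) = 0.762069.
Step 6: alpha = 0.05. fail to reject H0.

R = 6, z = -0.3028, p = 0.762069, fail to reject H0.


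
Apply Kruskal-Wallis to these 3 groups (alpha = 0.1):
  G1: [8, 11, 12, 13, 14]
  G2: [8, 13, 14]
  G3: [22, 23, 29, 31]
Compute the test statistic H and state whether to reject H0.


Step 1: Combine all N = 12 observations and assign midranks.
sorted (value, group, rank): (8,G1,1.5), (8,G2,1.5), (11,G1,3), (12,G1,4), (13,G1,5.5), (13,G2,5.5), (14,G1,7.5), (14,G2,7.5), (22,G3,9), (23,G3,10), (29,G3,11), (31,G3,12)
Step 2: Sum ranks within each group.
R_1 = 21.5 (n_1 = 5)
R_2 = 14.5 (n_2 = 3)
R_3 = 42 (n_3 = 4)
Step 3: H = 12/(N(N+1)) * sum(R_i^2/n_i) - 3(N+1)
     = 12/(12*13) * (21.5^2/5 + 14.5^2/3 + 42^2/4) - 3*13
     = 0.076923 * 603.533 - 39
     = 7.425641.
Step 4: Ties present; correction factor C = 1 - 18/(12^3 - 12) = 0.989510. Corrected H = 7.425641 / 0.989510 = 7.504358.
Step 5: Under H0, H ~ chi^2(2); p-value = 0.023467.
Step 6: alpha = 0.1. reject H0.

H = 7.5044, df = 2, p = 0.023467, reject H0.


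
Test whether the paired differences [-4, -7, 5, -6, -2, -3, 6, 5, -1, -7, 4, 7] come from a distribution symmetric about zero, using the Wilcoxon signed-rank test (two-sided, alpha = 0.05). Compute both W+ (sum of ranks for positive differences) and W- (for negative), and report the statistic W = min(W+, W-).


Step 1: Drop any zero differences (none here) and take |d_i|.
|d| = [4, 7, 5, 6, 2, 3, 6, 5, 1, 7, 4, 7]
Step 2: Midrank |d_i| (ties get averaged ranks).
ranks: |4|->4.5, |7|->11, |5|->6.5, |6|->8.5, |2|->2, |3|->3, |6|->8.5, |5|->6.5, |1|->1, |7|->11, |4|->4.5, |7|->11
Step 3: Attach original signs; sum ranks with positive sign and with negative sign.
W+ = 6.5 + 8.5 + 6.5 + 4.5 + 11 = 37
W- = 4.5 + 11 + 8.5 + 2 + 3 + 1 + 11 = 41
(Check: W+ + W- = 78 should equal n(n+1)/2 = 78.)
Step 4: Test statistic W = min(W+, W-) = 37.
Step 5: Ties in |d|, so use the tie-corrected normal approximation.
        E[W] = n(n+1)/4 = 12*13/4 = 39.
        Tie groups: |d|=4 (t=2), |d|=5 (t=2), |d|=6 (t=2), |d|=7 (t=3); sum(t^3 - t) = 42.
        Var[W] = n(n+1)(2n+1)/24 - sum(t^3-t)/48 = 3900/24 - 42/48 = 161.625.
        z = (W - E[W]) / sqrt(Var[W]) = (37 - 39) / 12.7132 = -0.1573.
        Two-sided p = 2*Phi(z) = 0.874995.
Step 6: alpha = 0.05. fail to reject H0.

W+ = 37, W- = 41, W = min = 37, p = 0.874995, fail to reject H0.


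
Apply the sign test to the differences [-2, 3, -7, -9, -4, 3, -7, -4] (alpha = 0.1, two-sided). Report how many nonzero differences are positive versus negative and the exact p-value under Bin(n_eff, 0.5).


Step 1: Discard zero differences. Original n = 8; n_eff = number of nonzero differences = 8.
Nonzero differences (with sign): -2, +3, -7, -9, -4, +3, -7, -4
Step 2: Count signs: positive = 2, negative = 6.
Step 3: Under H0: P(positive) = 0.5, so the number of positives S ~ Bin(8, 0.5).
Step 4: Two-sided exact p-value = sum of Bin(8,0.5) probabilities at or below the observed probability = 0.289062.
Step 5: alpha = 0.1. fail to reject H0.

n_eff = 8, pos = 2, neg = 6, p = 0.289062, fail to reject H0.


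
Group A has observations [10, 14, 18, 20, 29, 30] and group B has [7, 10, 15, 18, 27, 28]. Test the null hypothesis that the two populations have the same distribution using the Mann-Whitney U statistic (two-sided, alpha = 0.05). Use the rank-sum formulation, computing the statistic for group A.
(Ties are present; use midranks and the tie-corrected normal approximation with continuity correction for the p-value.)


Step 1: Combine and sort all 12 observations; assign midranks.
sorted (value, group): (7,Y), (10,X), (10,Y), (14,X), (15,Y), (18,X), (18,Y), (20,X), (27,Y), (28,Y), (29,X), (30,X)
ranks: 7->1, 10->2.5, 10->2.5, 14->4, 15->5, 18->6.5, 18->6.5, 20->8, 27->9, 28->10, 29->11, 30->12
Step 2: Rank sum for X: R1 = 2.5 + 4 + 6.5 + 8 + 11 + 12 = 44.
Step 3: U_X = R1 - n1(n1+1)/2 = 44 - 6*7/2 = 44 - 21 = 23.
       U_Y = n1*n2 - U_X = 36 - 23 = 13.
Step 4: Ties are present, so use the tie-corrected normal approximation (with continuity correction) for the p-value.
Step 5: p-value = 0.469613; compare to alpha = 0.05. fail to reject H0.

U_X = 23, p = 0.469613, fail to reject H0 at alpha = 0.05.


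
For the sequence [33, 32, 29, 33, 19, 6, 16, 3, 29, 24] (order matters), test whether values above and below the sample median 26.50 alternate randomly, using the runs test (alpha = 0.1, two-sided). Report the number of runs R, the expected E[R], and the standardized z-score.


Step 1: Compute median = 26.50; label A = above, B = below.
Labels in order: AAAABBBBAB  (n_A = 5, n_B = 5)
Step 2: Count runs R = 4.
Step 3: Under H0 (random ordering), E[R] = 2*n_A*n_B/(n_A+n_B) + 1 = 2*5*5/10 + 1 = 6.0000.
        Var[R] = 2*n_A*n_B*(2*n_A*n_B - n_A - n_B) / ((n_A+n_B)^2 * (n_A+n_B-1)) = 2000/900 = 2.2222.
        SD[R] = 1.4907.
Step 4: Continuity-corrected z = (R + 0.5 - E[R]) / SD[R] = (4 + 0.5 - 6.0000) / 1.4907 = -1.0062.
Step 5: Two-sided p-value via normal approximation = 2*(1 - Phi(|z|)) = 0.314305.
Step 6: alpha = 0.1. fail to reject H0.

R = 4, z = -1.0062, p = 0.314305, fail to reject H0.


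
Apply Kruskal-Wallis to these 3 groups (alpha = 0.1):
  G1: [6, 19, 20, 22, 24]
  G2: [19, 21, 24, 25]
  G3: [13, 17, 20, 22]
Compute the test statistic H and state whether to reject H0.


Step 1: Combine all N = 13 observations and assign midranks.
sorted (value, group, rank): (6,G1,1), (13,G3,2), (17,G3,3), (19,G1,4.5), (19,G2,4.5), (20,G1,6.5), (20,G3,6.5), (21,G2,8), (22,G1,9.5), (22,G3,9.5), (24,G1,11.5), (24,G2,11.5), (25,G2,13)
Step 2: Sum ranks within each group.
R_1 = 33 (n_1 = 5)
R_2 = 37 (n_2 = 4)
R_3 = 21 (n_3 = 4)
Step 3: H = 12/(N(N+1)) * sum(R_i^2/n_i) - 3(N+1)
     = 12/(13*14) * (33^2/5 + 37^2/4 + 21^2/4) - 3*14
     = 0.065934 * 670.3 - 42
     = 2.195604.
Step 4: Ties present; correction factor C = 1 - 24/(13^3 - 13) = 0.989011. Corrected H = 2.195604 / 0.989011 = 2.220000.
Step 5: Under H0, H ~ chi^2(2); p-value = 0.329559.
Step 6: alpha = 0.1. fail to reject H0.

H = 2.2200, df = 2, p = 0.329559, fail to reject H0.


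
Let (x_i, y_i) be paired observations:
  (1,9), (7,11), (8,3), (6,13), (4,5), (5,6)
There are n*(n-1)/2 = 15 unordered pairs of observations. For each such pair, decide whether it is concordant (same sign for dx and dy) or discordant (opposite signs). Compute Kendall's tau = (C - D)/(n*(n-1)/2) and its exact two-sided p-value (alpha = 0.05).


Step 1: Enumerate the 15 unordered pairs (i,j) with i<j and classify each by sign(x_j-x_i) * sign(y_j-y_i).
  (1,2):dx=+6,dy=+2->C; (1,3):dx=+7,dy=-6->D; (1,4):dx=+5,dy=+4->C; (1,5):dx=+3,dy=-4->D
  (1,6):dx=+4,dy=-3->D; (2,3):dx=+1,dy=-8->D; (2,4):dx=-1,dy=+2->D; (2,5):dx=-3,dy=-6->C
  (2,6):dx=-2,dy=-5->C; (3,4):dx=-2,dy=+10->D; (3,5):dx=-4,dy=+2->D; (3,6):dx=-3,dy=+3->D
  (4,5):dx=-2,dy=-8->C; (4,6):dx=-1,dy=-7->C; (5,6):dx=+1,dy=+1->C
Step 2: C = 7, D = 8, total pairs = 15.
Step 3: tau = (C - D)/(n(n-1)/2) = (7 - 8)/15 = -0.066667.
Step 4: Exact two-sided p-value (enumerate n! = 720 permutations of y under H0): p = 1.000000.
Step 5: alpha = 0.05. fail to reject H0.

tau_b = -0.0667 (C=7, D=8), p = 1.000000, fail to reject H0.


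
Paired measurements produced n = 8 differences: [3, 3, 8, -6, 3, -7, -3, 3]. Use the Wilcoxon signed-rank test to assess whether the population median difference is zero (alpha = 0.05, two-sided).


Step 1: Drop any zero differences (none here) and take |d_i|.
|d| = [3, 3, 8, 6, 3, 7, 3, 3]
Step 2: Midrank |d_i| (ties get averaged ranks).
ranks: |3|->3, |3|->3, |8|->8, |6|->6, |3|->3, |7|->7, |3|->3, |3|->3
Step 3: Attach original signs; sum ranks with positive sign and with negative sign.
W+ = 3 + 3 + 8 + 3 + 3 = 20
W- = 6 + 7 + 3 = 16
(Check: W+ + W- = 36 should equal n(n+1)/2 = 36.)
Step 4: Test statistic W = min(W+, W-) = 16.
Step 5: Ties in |d|, so use the tie-corrected normal approximation.
        E[W] = n(n+1)/4 = 8*9/4 = 18.
        Tie groups: |d|=3 (t=5); sum(t^3 - t) = 120.
        Var[W] = n(n+1)(2n+1)/24 - sum(t^3-t)/48 = 1224/24 - 120/48 = 48.5.
        z = (W - E[W]) / sqrt(Var[W]) = (16 - 18) / 6.9642 = -0.2872.
        Two-sided p = 2*Phi(z) = 0.773972.
Step 6: alpha = 0.05. fail to reject H0.

W+ = 20, W- = 16, W = min = 16, p = 0.773972, fail to reject H0.


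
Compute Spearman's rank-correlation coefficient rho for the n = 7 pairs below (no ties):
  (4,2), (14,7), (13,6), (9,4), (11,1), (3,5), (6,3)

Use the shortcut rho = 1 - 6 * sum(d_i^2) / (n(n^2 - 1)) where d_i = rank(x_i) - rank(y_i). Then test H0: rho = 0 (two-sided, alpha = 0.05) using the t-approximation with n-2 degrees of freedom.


Step 1: Rank x and y separately (midranks; no ties here).
rank(x): 4->2, 14->7, 13->6, 9->4, 11->5, 3->1, 6->3
rank(y): 2->2, 7->7, 6->6, 4->4, 1->1, 5->5, 3->3
Step 2: d_i = R_x(i) - R_y(i); compute d_i^2.
  (2-2)^2=0, (7-7)^2=0, (6-6)^2=0, (4-4)^2=0, (5-1)^2=16, (1-5)^2=16, (3-3)^2=0
sum(d^2) = 32.
Step 3: rho = 1 - 6*32 / (7*(7^2 - 1)) = 1 - 192/336 = 0.428571.
Step 4: Under H0, t = rho * sqrt((n-2)/(1-rho^2)) = 1.0607 ~ t(5).
Step 5: Two-sided p-value from the t-distribution with 5 df = 0.337368.
Step 6: alpha = 0.05. fail to reject H0.

rho = 0.4286, p = 0.337368, fail to reject H0 at alpha = 0.05.


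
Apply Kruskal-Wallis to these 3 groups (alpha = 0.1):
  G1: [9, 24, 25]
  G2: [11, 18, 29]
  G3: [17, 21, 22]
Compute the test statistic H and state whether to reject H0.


Step 1: Combine all N = 9 observations and assign midranks.
sorted (value, group, rank): (9,G1,1), (11,G2,2), (17,G3,3), (18,G2,4), (21,G3,5), (22,G3,6), (24,G1,7), (25,G1,8), (29,G2,9)
Step 2: Sum ranks within each group.
R_1 = 16 (n_1 = 3)
R_2 = 15 (n_2 = 3)
R_3 = 14 (n_3 = 3)
Step 3: H = 12/(N(N+1)) * sum(R_i^2/n_i) - 3(N+1)
     = 12/(9*10) * (16^2/3 + 15^2/3 + 14^2/3) - 3*10
     = 0.133333 * 225.667 - 30
     = 0.088889.
Step 4: No ties, so H is used without correction.
Step 5: Under H0, H ~ chi^2(2); p-value = 0.956529.
Step 6: alpha = 0.1. fail to reject H0.

H = 0.0889, df = 2, p = 0.956529, fail to reject H0.


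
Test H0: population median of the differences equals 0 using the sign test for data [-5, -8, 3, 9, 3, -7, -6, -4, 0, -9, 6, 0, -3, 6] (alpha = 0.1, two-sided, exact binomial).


Step 1: Discard zero differences. Original n = 14; n_eff = number of nonzero differences = 12.
Nonzero differences (with sign): -5, -8, +3, +9, +3, -7, -6, -4, -9, +6, -3, +6
Step 2: Count signs: positive = 5, negative = 7.
Step 3: Under H0: P(positive) = 0.5, so the number of positives S ~ Bin(12, 0.5).
Step 4: Two-sided exact p-value = sum of Bin(12,0.5) probabilities at or below the observed probability = 0.774414.
Step 5: alpha = 0.1. fail to reject H0.

n_eff = 12, pos = 5, neg = 7, p = 0.774414, fail to reject H0.


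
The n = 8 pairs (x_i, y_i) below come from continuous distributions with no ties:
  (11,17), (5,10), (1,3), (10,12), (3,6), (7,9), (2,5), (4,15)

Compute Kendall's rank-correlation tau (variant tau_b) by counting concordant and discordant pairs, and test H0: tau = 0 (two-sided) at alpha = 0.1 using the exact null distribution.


Step 1: Enumerate the 28 unordered pairs (i,j) with i<j and classify each by sign(x_j-x_i) * sign(y_j-y_i).
  (1,2):dx=-6,dy=-7->C; (1,3):dx=-10,dy=-14->C; (1,4):dx=-1,dy=-5->C; (1,5):dx=-8,dy=-11->C
  (1,6):dx=-4,dy=-8->C; (1,7):dx=-9,dy=-12->C; (1,8):dx=-7,dy=-2->C; (2,3):dx=-4,dy=-7->C
  (2,4):dx=+5,dy=+2->C; (2,5):dx=-2,dy=-4->C; (2,6):dx=+2,dy=-1->D; (2,7):dx=-3,dy=-5->C
  (2,8):dx=-1,dy=+5->D; (3,4):dx=+9,dy=+9->C; (3,5):dx=+2,dy=+3->C; (3,6):dx=+6,dy=+6->C
  (3,7):dx=+1,dy=+2->C; (3,8):dx=+3,dy=+12->C; (4,5):dx=-7,dy=-6->C; (4,6):dx=-3,dy=-3->C
  (4,7):dx=-8,dy=-7->C; (4,8):dx=-6,dy=+3->D; (5,6):dx=+4,dy=+3->C; (5,7):dx=-1,dy=-1->C
  (5,8):dx=+1,dy=+9->C; (6,7):dx=-5,dy=-4->C; (6,8):dx=-3,dy=+6->D; (7,8):dx=+2,dy=+10->C
Step 2: C = 24, D = 4, total pairs = 28.
Step 3: tau = (C - D)/(n(n-1)/2) = (24 - 4)/28 = 0.714286.
Step 4: Exact two-sided p-value (enumerate n! = 40320 permutations of y under H0): p = 0.014137.
Step 5: alpha = 0.1. reject H0.

tau_b = 0.7143 (C=24, D=4), p = 0.014137, reject H0.


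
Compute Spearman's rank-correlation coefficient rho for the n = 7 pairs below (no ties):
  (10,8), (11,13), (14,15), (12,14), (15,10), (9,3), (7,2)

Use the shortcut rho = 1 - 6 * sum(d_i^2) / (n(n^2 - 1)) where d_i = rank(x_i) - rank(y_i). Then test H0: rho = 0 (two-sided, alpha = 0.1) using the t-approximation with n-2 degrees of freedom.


Step 1: Rank x and y separately (midranks; no ties here).
rank(x): 10->3, 11->4, 14->6, 12->5, 15->7, 9->2, 7->1
rank(y): 8->3, 13->5, 15->7, 14->6, 10->4, 3->2, 2->1
Step 2: d_i = R_x(i) - R_y(i); compute d_i^2.
  (3-3)^2=0, (4-5)^2=1, (6-7)^2=1, (5-6)^2=1, (7-4)^2=9, (2-2)^2=0, (1-1)^2=0
sum(d^2) = 12.
Step 3: rho = 1 - 6*12 / (7*(7^2 - 1)) = 1 - 72/336 = 0.785714.
Step 4: Under H0, t = rho * sqrt((n-2)/(1-rho^2)) = 2.8402 ~ t(5).
Step 5: Two-sided p-value from the t-distribution with 5 df = 0.036238.
Step 6: alpha = 0.1. reject H0.

rho = 0.7857, p = 0.036238, reject H0 at alpha = 0.1.


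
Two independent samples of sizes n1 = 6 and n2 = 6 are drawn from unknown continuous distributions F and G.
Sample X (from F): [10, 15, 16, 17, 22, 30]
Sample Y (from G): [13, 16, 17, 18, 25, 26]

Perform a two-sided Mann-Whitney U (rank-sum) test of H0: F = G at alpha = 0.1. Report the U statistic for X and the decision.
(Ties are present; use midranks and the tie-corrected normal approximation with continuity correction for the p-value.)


Step 1: Combine and sort all 12 observations; assign midranks.
sorted (value, group): (10,X), (13,Y), (15,X), (16,X), (16,Y), (17,X), (17,Y), (18,Y), (22,X), (25,Y), (26,Y), (30,X)
ranks: 10->1, 13->2, 15->3, 16->4.5, 16->4.5, 17->6.5, 17->6.5, 18->8, 22->9, 25->10, 26->11, 30->12
Step 2: Rank sum for X: R1 = 1 + 3 + 4.5 + 6.5 + 9 + 12 = 36.
Step 3: U_X = R1 - n1(n1+1)/2 = 36 - 6*7/2 = 36 - 21 = 15.
       U_Y = n1*n2 - U_X = 36 - 15 = 21.
Step 4: Ties are present, so use the tie-corrected normal approximation (with continuity correction) for the p-value.
Step 5: p-value = 0.687885; compare to alpha = 0.1. fail to reject H0.

U_X = 15, p = 0.687885, fail to reject H0 at alpha = 0.1.


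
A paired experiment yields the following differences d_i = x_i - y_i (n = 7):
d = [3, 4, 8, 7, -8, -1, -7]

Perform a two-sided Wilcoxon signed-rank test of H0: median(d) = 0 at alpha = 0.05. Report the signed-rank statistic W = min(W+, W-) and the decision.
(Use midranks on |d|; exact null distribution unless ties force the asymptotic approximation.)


Step 1: Drop any zero differences (none here) and take |d_i|.
|d| = [3, 4, 8, 7, 8, 1, 7]
Step 2: Midrank |d_i| (ties get averaged ranks).
ranks: |3|->2, |4|->3, |8|->6.5, |7|->4.5, |8|->6.5, |1|->1, |7|->4.5
Step 3: Attach original signs; sum ranks with positive sign and with negative sign.
W+ = 2 + 3 + 6.5 + 4.5 = 16
W- = 6.5 + 1 + 4.5 = 12
(Check: W+ + W- = 28 should equal n(n+1)/2 = 28.)
Step 4: Test statistic W = min(W+, W-) = 12.
Step 5: Ties in |d|, so use the tie-corrected normal approximation.
        E[W] = n(n+1)/4 = 7*8/4 = 14.
        Tie groups: |d|=7 (t=2), |d|=8 (t=2); sum(t^3 - t) = 12.
        Var[W] = n(n+1)(2n+1)/24 - sum(t^3-t)/48 = 840/24 - 12/48 = 34.75.
        z = (W - E[W]) / sqrt(Var[W]) = (12 - 14) / 5.8949 = -0.3393.
        Two-sided p = 2*Phi(z) = 0.734402.
Step 6: alpha = 0.05. fail to reject H0.

W+ = 16, W- = 12, W = min = 12, p = 0.734402, fail to reject H0.
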